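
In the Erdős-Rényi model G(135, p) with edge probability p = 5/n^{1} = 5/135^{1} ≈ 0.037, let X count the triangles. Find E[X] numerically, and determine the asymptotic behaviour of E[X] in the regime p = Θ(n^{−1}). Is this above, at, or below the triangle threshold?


Number of potential triangles: C(135, 3) = 400995.
Each occurs with probability p³ ≈ (0.037)³ ≈ 5.08053e-05.
By linearity: E[X] = C(135, 3)·p³ ≈ 400995 · 5.08053e-05 ≈ 20.373.
Here α = 1, so p = 5/n is exactly at the triangle threshold p ~ 1/n. Asymptotically E[X] → c³/6 = 5³/6 = 125/6 ≈ 20.833, a bounded constant. In this regime the triangle count is asymptotically Poisson(c³/6).

E[X] ≈ 20.373; in regime p = Θ(1/n^{1}) E[X] stays bounded (at the triangle threshold p ~ 1/n).


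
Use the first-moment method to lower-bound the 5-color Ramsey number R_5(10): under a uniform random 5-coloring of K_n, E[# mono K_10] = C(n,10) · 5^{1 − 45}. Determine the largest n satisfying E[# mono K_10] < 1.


We need C(n, 10) · 5^{1 − 45} < 1, i.e. C(n, 10) < 5^{45 − 1} = 5684341886080801486968994140625.
Check values of n near the boundary:
  n = 5386: C(5386, 10) = 5613966214234562222231428510561; 5613966214234562222231428510561 < 5684341886080801486968994140625? YES
  n = 5387: C(5387, 10) = 5624406917627224603154306376491; 5624406917627224603154306376491 < 5684341886080801486968994140625? YES
  n = 5388: C(5388, 10) = 5634865093375880654852250419586; 5634865093375880654852250419586 < 5684341886080801486968994140625? YES
  n = 5389: C(5389, 10) = 5645340767466558997768874792926; 5645340767466558997768874792926 < 5684341886080801486968994140625? YES
  n = 5390: C(5390, 10) = 5655833965919099070255434039753; 5655833965919099070255434039753 < 5684341886080801486968994140625? YES
  n = 5391: C(5391, 10) = 5666344714787188828795213697883; 5666344714787188828795213697883 < 5684341886080801486968994140625? YES
  n = 5392: C(5392, 10) = 5676873040158402483252283957448; 5676873040158402483252283957448 < 5684341886080801486968994140625? YES
  n = 5393: C(5393, 10) = 5687418968154238267170642278008; 5687418968154238267170642278008 < 5684341886080801486968994140625? NO
  n = 5394: C(5394, 10) = 5697982524930156243149785372878; 5697982524930156243149785372878 < 5684341886080801486968994140625? NO
  n = 5395: C(5395, 10) = 5708563736675616143322765475706; 5708563736675616143322765475706 < 5684341886080801486968994140625? NO
The largest n with C(n, 10) < 5684341886080801486968994140625 is n = 5392 (where E[X] = 5676873040158402483252283957448/5684341886080801486968994140625 ≈ 0.998686). Hence R_5(10) > 5392, i.e. R_5(10) ≥ 5393.

Largest n = 5392; hence R_5(10) > 5392.


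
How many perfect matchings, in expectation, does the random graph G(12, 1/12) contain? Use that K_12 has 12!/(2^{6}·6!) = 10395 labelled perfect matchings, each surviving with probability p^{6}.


K_12 has 12!/(2^{6}·6!) = 10395 labelled perfect matchings.
For each such perfect matching H, let X_H = 1 if all 6 edges of H are present in G. Then P[X_H = 1] = p^{6} = (1/12)^{6} = 1/2985984.
By linearity of expectation: E[X] = Σ_H E[X_H] = 10395 · p^{6} = 10395 · 1/2985984 = 385/110592.
Numerically: E[X] ≈ 0.00348126.

E[X] = 10395 · (1/12)^{6} = 385/110592 ≈ 0.00348126.


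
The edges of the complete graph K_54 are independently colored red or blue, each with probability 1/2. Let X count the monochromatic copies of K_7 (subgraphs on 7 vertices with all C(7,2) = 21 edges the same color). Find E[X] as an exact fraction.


Let X = Σ_S X_S over the C(54, 7) = 177100560 subsets S of size 7, where X_S = 1 if the K_7 on S is monochromatic.
For a fixed S, the K_7 on S has C(7, 2) = 21 edges. P[all 21 edges red] = (1/2)^21, and likewise for blue, so P[monochromatic] = 2·(1/2)^21 = 2^{1 − 21} = 1/1048576.
Summing: E[X] = C(54, 7) · 2^{1 − 21} = 177100560 · 1/1048576 = 11068785/65536.
Numerically: E[X] ≈ 168.896255.

E[X] = C(54,7)·2^(1−C(7,2)) = 11068785/65536 ≈ 168.896255.


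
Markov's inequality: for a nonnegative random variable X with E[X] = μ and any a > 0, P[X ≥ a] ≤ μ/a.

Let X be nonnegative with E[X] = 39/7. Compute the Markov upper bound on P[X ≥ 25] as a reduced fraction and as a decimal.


μ = E[X] = 39/7, a = 25.
Markov: P[X ≥ 25] ≤ μ/a = (39/7)/25 = 39/175.
Numerically: ≈ 0.2229.
(Since a = 25 > μ = 5.5714, the bound 39/175 is < 1 and informative.)

P[X ≥ 25] ≤ 39/175 ≈ 0.2229.


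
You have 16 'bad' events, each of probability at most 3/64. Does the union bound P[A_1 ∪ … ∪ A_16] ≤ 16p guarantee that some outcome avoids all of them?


Union bound: P[∪_{i=1}^{16} A_i] ≤ Σ_i P[A_i] ≤ 16·p = 16·(3/64) = 3/4.
Numerically: 3/4 ≈ 0.750.
Is 3/4 < 1? YES.
Since P[∪ A_i] ≤ 3/4 < 1, the complement has P[∩ A_i^c] ≥ 1 − 3/4 = 1/4 > 0, so some outcome avoids every A_i.

16·p = 3/4 ≈ 0.750; existence CERTIFIED by the union bound.


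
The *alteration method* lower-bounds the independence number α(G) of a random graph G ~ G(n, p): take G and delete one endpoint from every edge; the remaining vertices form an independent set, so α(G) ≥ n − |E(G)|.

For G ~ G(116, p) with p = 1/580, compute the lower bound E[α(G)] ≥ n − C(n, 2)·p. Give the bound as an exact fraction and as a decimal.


E[|E(G)|] = C(116, 2)·p = 6670 · (1/580) = 23/2.
E[α(G)] ≥ n − E[|E(G)|] = 116 − 23/2 = 209/2.
Numerically: ≈ 104.50000.
(This is only a lower bound; the true E[α(G)] may be larger.)

E[α(G)] ≥ 209/2 ≈ 104.50000.


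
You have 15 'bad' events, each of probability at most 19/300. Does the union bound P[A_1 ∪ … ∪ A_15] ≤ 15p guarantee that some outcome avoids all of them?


Union bound: P[∪_{i=1}^{15} A_i] ≤ Σ_i P[A_i] ≤ 15·p = 15·(19/300) = 19/20.
Numerically: 19/20 ≈ 0.9500.
Is 19/20 < 1? YES.
Since P[∪ A_i] ≤ 19/20 < 1, the complement has P[∩ A_i^c] ≥ 1 − 19/20 = 1/20 > 0, so some outcome avoids every A_i.

15·p = 19/20 ≈ 0.9500; existence CERTIFIED by the union bound.


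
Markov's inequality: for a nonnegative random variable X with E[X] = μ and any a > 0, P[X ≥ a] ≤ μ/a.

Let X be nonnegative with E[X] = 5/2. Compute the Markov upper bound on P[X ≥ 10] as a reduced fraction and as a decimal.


μ = E[X] = 5/2, a = 10.
Markov: P[X ≥ 10] ≤ μ/a = (5/2)/10 = 1/4.
Numerically: ≈ 0.250000.
(Since a = 10 > μ = 2.500000, the bound 1/4 is < 1 and informative.)

P[X ≥ 10] ≤ 1/4 ≈ 0.250000.


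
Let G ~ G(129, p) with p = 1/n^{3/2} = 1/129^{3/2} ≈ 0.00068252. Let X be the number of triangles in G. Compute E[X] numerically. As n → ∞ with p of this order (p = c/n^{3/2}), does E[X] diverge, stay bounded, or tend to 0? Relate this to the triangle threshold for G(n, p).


Number of potential triangles: C(129, 3) = 349504.
Each occurs with probability p³ ≈ (0.00068252)³ ≈ 3.1794083e-10.
By linearity: E[X] = C(129, 3)·p³ ≈ 349504 · 3.1794083e-10 ≈ 0.00011.
Since α = 3/2 > 1, p = c/n^{3/2} = o(1/n) is below the triangle threshold p ~ 1/n. Asymptotically E[X] ~ (c³/6)·n^{3(1−α)} = (1³/6)·n^{-1.5} → 0, so by Markov's inequality G has no triangles w.h.p.

E[X] ≈ 0.00011; in regime p = Θ(1/n^{3/2}) E[X] tends to 0 (below the triangle threshold p ~ 1/n).


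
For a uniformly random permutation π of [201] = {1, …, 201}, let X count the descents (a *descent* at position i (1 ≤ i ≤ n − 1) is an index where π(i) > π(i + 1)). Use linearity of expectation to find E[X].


Write X = Σ X_I over i = 1, …, 200, with X_I the indicator of one descent.
There are 200 indicators.
For each fixed i, the pair (π(i), π(i+1)) is a uniformly random ordered pair of distinct values from {1, …, 201}; by symmetry P[π(i) > π(i+1)] = 1/2.
By linearity: E[X] = 200 · (1/2) = (201 − 1) · (1/2) = 100 ≈ 100.0000.

E[X] = 100 = 100.0000.


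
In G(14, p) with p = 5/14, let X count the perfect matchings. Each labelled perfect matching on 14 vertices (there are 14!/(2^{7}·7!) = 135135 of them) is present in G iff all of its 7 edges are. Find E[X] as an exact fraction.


K_14 has 14!/(2^{7}·7!) = 135135 labelled perfect matchings.
For each such perfect matching H, let X_H = 1 if all 7 edges of H are present in G. Then P[X_H = 1] = p^{7} = (5/14)^{7} = 78125/105413504.
By linearity: E[X] = Σ_H E[X_H] = 135135 · p^{7} = 135135 · 78125/105413504 = 1508203125/15059072.
Numerically: E[X] ≈ 100.

E[X] = 135135 · (5/14)^{7} = 1508203125/15059072 ≈ 100.


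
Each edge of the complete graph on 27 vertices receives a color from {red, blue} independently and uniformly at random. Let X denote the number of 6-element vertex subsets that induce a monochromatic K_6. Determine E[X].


Let X = Σ_S X_S over the C(27, 6) = 296010 subsets S of size 6, where X_S = 1 if the K_6 on S is monochromatic.
For a fixed S, the K_6 on S has C(6, 2) = 15 edges. P[all 15 edges red] = (1/2)^15, and likewise for blue, so P[monochromatic] = 2·(1/2)^15 = 2^{1 − 15} = 1/16384.
By linearity of expectation: E[X] = C(27, 6) · 2^{1 − 15} = 296010 · 1/16384 = 148005/8192.
Numerically: E[X] ≈ 18.067017.

E[X] = C(27,6)·2^(1−C(6,2)) = 148005/8192 ≈ 18.067017.


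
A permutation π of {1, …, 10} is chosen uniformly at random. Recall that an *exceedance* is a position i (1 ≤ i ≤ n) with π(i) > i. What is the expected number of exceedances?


Write X = Σ_{i=1}^{10} X_i, where X_i = 1_{π(i) > i}.
For each fixed i, π(i) is uniform over {1, …, 10} (marginal of a uniform permutation), so P[π(i) > i] = (n − i)/n. Summing: Σ_{i=1}^{10} (n − i)/n = (0 + 1 + … + 9)/10 = 10(10 − 1)/(2·10) = (10 − 1)/2.
Hence E[X] = Σ_{i=1}^{10} (10 − i)/10 = 9/2 ≈ 4.500.

E[X] = 9/2 = 4.500.


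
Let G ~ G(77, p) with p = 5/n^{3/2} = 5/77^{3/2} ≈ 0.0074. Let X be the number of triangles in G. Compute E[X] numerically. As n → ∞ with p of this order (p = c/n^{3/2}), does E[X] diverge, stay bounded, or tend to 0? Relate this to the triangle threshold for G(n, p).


Number of potential triangles: C(77, 3) = 73150.
Each occurs with probability p³ ≈ (0.0074)³ ≈ 4.052301e-07.
By linearity: E[X] = C(77, 3)·p³ ≈ 73150 · 4.052301e-07 ≈ 0.0296.
Since α = 3/2 > 1, p = c/n^{3/2} = o(1/n) is below the triangle threshold p ~ 1/n. Asymptotically E[X] ~ (c³/6)·n^{3(1−α)} = (5³/6)·n^{-1.5} → 0, so by Markov's inequality G has no triangles w.h.p.

E[X] ≈ 0.0296; in regime p = Θ(1/n^{3/2}) E[X] tends to 0 (below the triangle threshold p ~ 1/n).


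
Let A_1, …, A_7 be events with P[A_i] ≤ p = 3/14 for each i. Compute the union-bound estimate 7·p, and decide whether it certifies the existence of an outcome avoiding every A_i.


Union bound: P[∪_{i=1}^{7} A_i] ≤ Σ_i P[A_i] ≤ 7·p = 7·(3/14) = 3/2.
Numerically: 3/2 ≈ 1.5000000.
Is 3/2 < 1? NO.
Since the bound 3/2 is ≥ 1, the union bound is uninformative here; it does NOT by itself certify existence.

7·p = 3/2 ≈ 1.5000000; existence NOT certified by the union bound.


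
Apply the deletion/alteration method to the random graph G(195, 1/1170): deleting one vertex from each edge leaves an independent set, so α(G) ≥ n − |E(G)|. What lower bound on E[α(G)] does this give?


E[|E(G)|] = C(195, 2)·p = 18915 · (1/1170) = 97/6.
E[α(G)] ≥ n − E[|E(G)|] = 195 − 97/6 = 1073/6.
Numerically: ≈ 178.833.
(This is only a lower bound; the true E[α(G)] may be larger.)

E[α(G)] ≥ 1073/6 ≈ 178.833.


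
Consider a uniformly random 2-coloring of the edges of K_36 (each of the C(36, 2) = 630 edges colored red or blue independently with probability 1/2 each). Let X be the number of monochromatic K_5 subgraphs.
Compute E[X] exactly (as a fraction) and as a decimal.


Let X = Σ_S X_S over the C(36, 5) = 376992 subsets S of size 5, where X_S = 1 if the K_5 on S is monochromatic.
For a fixed S, the K_5 on S has C(5, 2) = 10 edges. P[all 10 edges red] = (1/2)^10, and likewise for blue, so P[monochromatic] = 2·(1/2)^10 = 2^{1 − 10} = 1/512.
By linearity of expectation: E[X] = C(36, 5) · 2^{1 − 10} = 376992 · 1/512 = 11781/16.
Numerically: E[X] ≈ 736.312500.

E[X] = C(36,5)·2^(1−C(5,2)) = 11781/16 ≈ 736.312500.


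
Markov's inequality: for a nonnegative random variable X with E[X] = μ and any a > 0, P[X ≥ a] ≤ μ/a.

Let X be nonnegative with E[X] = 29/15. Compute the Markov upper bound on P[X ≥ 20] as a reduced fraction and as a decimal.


μ = E[X] = 29/15, a = 20.
Markov: P[X ≥ 20] ≤ μ/a = (29/15)/20 = 29/300.
Numerically: ≈ 0.097.
(Since a = 20 > μ = 1.933, the bound 29/300 is < 1 and informative.)

P[X ≥ 20] ≤ 29/300 ≈ 0.097.


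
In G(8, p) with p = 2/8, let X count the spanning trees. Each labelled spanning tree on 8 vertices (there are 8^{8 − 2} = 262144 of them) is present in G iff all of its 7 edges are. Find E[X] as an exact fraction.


K_8 has 8^{8 − 2} = 262144 labelled spanning trees.
For each such spanning tree H, let X_H = 1 if all 7 edges of H are present in G. Then P[X_H = 1] = p^{7} = (1/4)^{7} = 1/16384.
Summing the indicators: E[X] = Σ_H E[X_H] = 262144 · p^{7} = 262144 · 1/16384 = 16.
Numerically: E[X] ≈ 16.

E[X] = 262144 · (1/4)^{7} = 16 ≈ 16.


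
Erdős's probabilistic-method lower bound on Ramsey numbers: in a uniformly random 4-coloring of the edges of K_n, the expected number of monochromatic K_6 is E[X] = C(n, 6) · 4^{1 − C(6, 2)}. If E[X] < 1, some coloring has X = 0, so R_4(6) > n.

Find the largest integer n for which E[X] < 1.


We need C(n, 6) · 4^{1 − 15} < 1, i.e. C(n, 6) < 4^{15 − 1} = 268435456.
Check values of n near the boundary:
  n = 74: C(74, 6) = 185250786; 185250786 < 268435456? YES
  n = 75: C(75, 6) = 201359550; 201359550 < 268435456? YES
  n = 76: C(76, 6) = 218618940; 218618940 < 268435456? YES
  n = 77: C(77, 6) = 237093780; 237093780 < 268435456? YES
  n = 78: C(78, 6) = 256851595; 256851595 < 268435456? YES
  n = 79: C(79, 6) = 277962685; 277962685 < 268435456? NO
  n = 80: C(80, 6) = 300500200; 300500200 < 268435456? NO
  n = 81: C(81, 6) = 324540216; 324540216 < 268435456? NO
The largest n with C(n, 6) < 268435456 is n = 78 (where E[X] = 256851595/268435456 ≈ 0.95685). Hence R_4(6) > 78, i.e. R_4(6) ≥ 79.

Largest n = 78; hence R_4(6) > 78.


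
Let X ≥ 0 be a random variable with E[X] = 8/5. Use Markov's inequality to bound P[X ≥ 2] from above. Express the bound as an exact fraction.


μ = E[X] = 8/5, a = 2.
Markov: P[X ≥ 2] ≤ μ/a = (8/5)/2 = 4/5.
Numerically: ≈ 0.800.
(Since a = 2 > μ = 1.600, the bound 4/5 is < 1 and informative.)

P[X ≥ 2] ≤ 4/5 ≈ 0.800.


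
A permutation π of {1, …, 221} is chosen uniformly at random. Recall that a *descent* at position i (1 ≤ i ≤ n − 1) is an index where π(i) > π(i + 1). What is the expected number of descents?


Write X = Σ X_I over i = 1, …, 220, with X_I the indicator of one descent.
There are 220 indicators.
For each fixed i, the pair (π(i), π(i+1)) is a uniformly random ordered pair of distinct values from {1, …, 221}; by symmetry P[π(i) > π(i+1)] = 1/2.
By linearity: E[X] = 220 · (1/2) = (221 − 1) · (1/2) = 110 ≈ 110.000.

E[X] = 110 = 110.000.


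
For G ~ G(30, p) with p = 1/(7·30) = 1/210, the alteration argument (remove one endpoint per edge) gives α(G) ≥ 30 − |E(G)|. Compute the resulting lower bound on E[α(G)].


E[|E(G)|] = C(30, 2)·p = 435 · (1/210) = 29/14.
E[α(G)] ≥ n − E[|E(G)|] = 30 − 29/14 = 391/14.
Numerically: ≈ 27.928571.
(This is only a lower bound; the true E[α(G)] may be larger.)

E[α(G)] ≥ 391/14 ≈ 27.928571.


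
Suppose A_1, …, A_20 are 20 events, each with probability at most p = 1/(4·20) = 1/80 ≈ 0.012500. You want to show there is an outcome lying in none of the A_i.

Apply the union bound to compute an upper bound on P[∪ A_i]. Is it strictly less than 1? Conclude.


Union bound: P[∪_{i=1}^{20} A_i] ≤ Σ_i P[A_i] ≤ 20·p = 20·(1/80) = 1/4.
Numerically: 1/4 ≈ 0.250000.
Is 1/4 < 1? YES.
Since P[∪ A_i] ≤ 1/4 < 1, the complement has P[∩ A_i^c] ≥ 1 − 1/4 = 3/4 > 0, so some outcome avoids every A_i.

20·p = 1/4 ≈ 0.250000; existence CERTIFIED by the union bound.


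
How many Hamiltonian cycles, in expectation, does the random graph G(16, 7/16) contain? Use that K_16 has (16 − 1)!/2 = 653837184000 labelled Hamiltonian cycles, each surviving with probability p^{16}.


K_16 has (16 − 1)!/2 = 653837184000 labelled Hamiltonian cycles.
For each such Hamiltonian cycle H, let X_H = 1 if all 16 edges of H are present in G. Then P[X_H = 1] = p^{16} = (7/16)^{16} = 33232930569601/18446744073709551616.
By linearity: E[X] = Σ_H E[X_H] = 653837184000 · p^{16} = 653837184000 · 33232930569601/18446744073709551616 = 21219654042671322112875/18014398509481984.
Numerically: E[X] ≈ 1.18e+06.

E[X] = 653837184000 · (7/16)^{16} = 21219654042671322112875/18014398509481984 ≈ 1.18e+06.


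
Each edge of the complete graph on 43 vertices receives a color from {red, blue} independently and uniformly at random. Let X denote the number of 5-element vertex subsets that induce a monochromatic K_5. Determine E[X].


Let X = Σ_S X_S over the C(43, 5) = 962598 subsets S of size 5, where X_S = 1 if the K_5 on S is monochromatic.
For a fixed S, the K_5 on S has C(5, 2) = 10 edges. P[all 10 edges red] = (1/2)^10, and likewise for blue, so P[monochromatic] = 2·(1/2)^10 = 2^{1 − 10} = 1/512.
By linearity: E[X] = C(43, 5) · 2^{1 − 10} = 962598 · 1/512 = 481299/256.
Numerically: E[X] ≈ 1880.074219.

E[X] = C(43,5)·2^(1−C(5,2)) = 481299/256 ≈ 1880.074219.


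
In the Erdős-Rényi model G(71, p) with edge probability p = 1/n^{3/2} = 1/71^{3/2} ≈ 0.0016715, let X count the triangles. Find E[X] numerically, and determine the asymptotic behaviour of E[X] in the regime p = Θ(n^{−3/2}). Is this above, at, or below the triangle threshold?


Number of potential triangles: C(71, 3) = 57155.
Each occurs with probability p³ ≈ (0.0016715)³ ≈ 4.6702210e-09.
By linearity: E[X] = C(71, 3)·p³ ≈ 57155 · 4.6702210e-09 ≈ 0.00027.
Since α = 3/2 > 1, p = c/n^{3/2} = o(1/n) is below the triangle threshold p ~ 1/n. Asymptotically E[X] ~ (c³/6)·n^{3(1−α)} = (1³/6)·n^{-1.5} → 0, so by Markov's inequality G has no triangles w.h.p.

E[X] ≈ 0.00027; in regime p = Θ(1/n^{3/2}) E[X] tends to 0 (below the triangle threshold p ~ 1/n).


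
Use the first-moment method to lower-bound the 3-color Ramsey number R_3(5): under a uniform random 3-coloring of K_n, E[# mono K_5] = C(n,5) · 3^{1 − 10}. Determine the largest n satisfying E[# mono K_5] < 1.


We need C(n, 5) · 3^{1 − 10} < 1, i.e. C(n, 5) < 3^{10 − 1} = 19683.
Check values of n near the boundary:
  n = 17: C(17, 5) = 6188; 6188 < 19683? YES
  n = 18: C(18, 5) = 8568; 8568 < 19683? YES
  n = 19: C(19, 5) = 11628; 11628 < 19683? YES
  n = 20: C(20, 5) = 15504; 15504 < 19683? YES
  n = 21: C(21, 5) = 20349; 20349 < 19683? NO
  n = 22: C(22, 5) = 26334; 26334 < 19683? NO
The largest n with C(n, 5) < 19683 is n = 20 (where E[X] = 5168/6561 ≈ 0.787685). Hence R_3(5) > 20, i.e. R_3(5) ≥ 21.

Largest n = 20; hence R_3(5) > 20.


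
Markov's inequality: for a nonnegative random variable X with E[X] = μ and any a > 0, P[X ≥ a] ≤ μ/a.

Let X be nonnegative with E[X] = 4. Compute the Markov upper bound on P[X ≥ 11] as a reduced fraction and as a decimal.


μ = E[X] = 4, a = 11.
Markov: P[X ≥ 11] ≤ μ/a = (4)/11 = 4/11.
Numerically: ≈ 0.36364.
(Since a = 11 > μ = 4.00000, the bound 4/11 is < 1 and informative.)

P[X ≥ 11] ≤ 4/11 ≈ 0.36364.


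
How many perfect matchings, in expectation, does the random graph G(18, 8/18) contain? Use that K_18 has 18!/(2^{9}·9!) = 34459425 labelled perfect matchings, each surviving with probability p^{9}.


K_18 has 18!/(2^{9}·9!) = 34459425 labelled perfect matchings.
For each such perfect matching H, let X_H = 1 if all 9 edges of H are present in G. Then P[X_H = 1] = p^{9} = (4/9)^{9} = 262144/387420489.
Summing the indicators: E[X] = Σ_H E[X_H] = 34459425 · p^{9} = 34459425 · 262144/387420489 = 111522611200/4782969.
Numerically: E[X] ≈ 23317.

E[X] = 34459425 · (4/9)^{9} = 111522611200/4782969 ≈ 23317.


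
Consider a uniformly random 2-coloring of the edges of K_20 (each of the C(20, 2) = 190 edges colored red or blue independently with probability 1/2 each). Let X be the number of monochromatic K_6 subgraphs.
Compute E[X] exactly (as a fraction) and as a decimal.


Let X = Σ_S X_S over the C(20, 6) = 38760 subsets S of size 6, where X_S = 1 if the K_6 on S is monochromatic.
For a fixed S, the K_6 on S has C(6, 2) = 15 edges. P[all 15 edges red] = (1/2)^15, and likewise for blue, so P[monochromatic] = 2·(1/2)^15 = 2^{1 − 15} = 1/16384.
By linearity: E[X] = C(20, 6) · 2^{1 − 15} = 38760 · 1/16384 = 4845/2048.
Numerically: E[X] ≈ 2.3657.

E[X] = C(20,6)·2^(1−C(6,2)) = 4845/2048 ≈ 2.3657.


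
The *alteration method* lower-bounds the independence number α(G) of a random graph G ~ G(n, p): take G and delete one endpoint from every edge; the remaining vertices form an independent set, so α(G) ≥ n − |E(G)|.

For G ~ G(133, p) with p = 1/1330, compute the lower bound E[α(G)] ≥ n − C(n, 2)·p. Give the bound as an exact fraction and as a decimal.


E[|E(G)|] = C(133, 2)·p = 8778 · (1/1330) = 33/5.
E[α(G)] ≥ n − E[|E(G)|] = 133 − 33/5 = 632/5.
Numerically: ≈ 126.4000.
(This is only a lower bound; the true E[α(G)] may be larger.)

E[α(G)] ≥ 632/5 ≈ 126.4000.


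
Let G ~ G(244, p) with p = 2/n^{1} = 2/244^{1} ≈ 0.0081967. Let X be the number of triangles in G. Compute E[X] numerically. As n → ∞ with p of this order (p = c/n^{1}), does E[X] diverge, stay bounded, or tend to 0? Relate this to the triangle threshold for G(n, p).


Number of potential triangles: C(244, 3) = 2391444.
Each occurs with probability p³ ≈ (0.0081967)³ ≈ 5.5070689e-07.
By linearity: E[X] = C(244, 3)·p³ ≈ 2391444 · 5.5070689e-07 ≈ 1.31698.
Here α = 1, so p = 2/n is exactly at the triangle threshold p ~ 1/n. Asymptotically E[X] → c³/6 = 2³/6 = 4/3 ≈ 1.33333, a bounded constant. In this regime the triangle count is asymptotically Poisson(c³/6).

E[X] ≈ 1.31698; in regime p = Θ(1/n^{1}) E[X] stays bounded (at the triangle threshold p ~ 1/n).


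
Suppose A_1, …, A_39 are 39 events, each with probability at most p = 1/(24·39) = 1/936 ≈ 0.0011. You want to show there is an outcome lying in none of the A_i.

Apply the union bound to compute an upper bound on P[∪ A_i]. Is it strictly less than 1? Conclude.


Union bound: P[∪_{i=1}^{39} A_i] ≤ Σ_i P[A_i] ≤ 39·p = 39·(1/936) = 1/24.
Numerically: 1/24 ≈ 0.0417.
Is 1/24 < 1? YES.
Since P[∪ A_i] ≤ 1/24 < 1, the complement has P[∩ A_i^c] ≥ 1 − 1/24 = 23/24 > 0, so some outcome avoids every A_i.

39·p = 1/24 ≈ 0.0417; existence CERTIFIED by the union bound.


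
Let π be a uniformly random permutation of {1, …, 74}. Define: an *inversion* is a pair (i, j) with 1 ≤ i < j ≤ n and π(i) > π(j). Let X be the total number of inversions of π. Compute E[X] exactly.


Write X = Σ X_I over the C(74, 2) = 2701 pairs i < j, with X_I the indicator of one inversion.
There are 2701 indicators.
For each fixed pair i < j, the values π(i) and π(j) are two distinct elements of {1, …, 74} in uniformly random order; by symmetry P[π(i) > π(j)] = 1/2.
By linearity: E[X] = 2701 · (1/2) = C(74, 2) · (1/2) = 2701/2 = 2701/2 ≈ 1350.50000.

E[X] = 2701/2 = 1350.50000.


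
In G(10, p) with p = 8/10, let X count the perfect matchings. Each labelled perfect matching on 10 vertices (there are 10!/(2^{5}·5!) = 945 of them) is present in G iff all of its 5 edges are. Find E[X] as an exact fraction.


K_10 has 10!/(2^{5}·5!) = 945 labelled perfect matchings.
For each such perfect matching H, let X_H = 1 if all 5 edges of H are present in G. Then P[X_H = 1] = p^{5} = (4/5)^{5} = 1024/3125.
By linearity: E[X] = Σ_H E[X_H] = 945 · p^{5} = 945 · 1024/3125 = 193536/625.
Numerically: E[X] ≈ 309.7.

E[X] = 945 · (4/5)^{5} = 193536/625 ≈ 309.7.


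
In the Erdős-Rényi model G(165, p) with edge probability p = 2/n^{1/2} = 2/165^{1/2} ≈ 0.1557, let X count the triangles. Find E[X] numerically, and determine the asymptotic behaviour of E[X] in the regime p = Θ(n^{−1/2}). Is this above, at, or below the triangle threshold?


Number of potential triangles: C(165, 3) = 735130.
Each occurs with probability p³ ≈ (0.1557)³ ≈ 3.77454034e-03.
By linearity: E[X] = C(165, 3)·p³ ≈ 735130 · 3.77454034e-03 ≈ 2774.777837.
Since α = 1/2 < 1, p = c/n^{1/2} ≫ 1/n is above the triangle threshold p ~ 1/n. Asymptotically E[X] ~ (c³/6)·n^{3(1−α)} = (2³/6)·n^{1.5} → ∞; triangles are abundant w.h.p.

E[X] ≈ 2774.777837; in regime p = Θ(1/n^{1/2}) E[X] diverges (above the triangle threshold p ~ 1/n).


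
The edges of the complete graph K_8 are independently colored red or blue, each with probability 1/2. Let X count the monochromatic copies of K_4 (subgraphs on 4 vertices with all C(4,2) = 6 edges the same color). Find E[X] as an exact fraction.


Let X = Σ_S X_S over the C(8, 4) = 70 subsets S of size 4, where X_S = 1 if the K_4 on S is monochromatic.
For a fixed S, the K_4 on S has C(4, 2) = 6 edges. P[all 6 edges red] = (1/2)^6, and likewise for blue, so P[monochromatic] = 2·(1/2)^6 = 2^{1 − 6} = 1/32.
Summing: E[X] = C(8, 4) · 2^{1 − 6} = 70 · 1/32 = 35/16.
Numerically: E[X] ≈ 2.18750.

E[X] = C(8,4)·2^(1−C(4,2)) = 35/16 ≈ 2.18750.


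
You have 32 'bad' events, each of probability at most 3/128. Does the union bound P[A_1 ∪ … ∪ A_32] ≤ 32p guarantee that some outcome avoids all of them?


Union bound: P[∪_{i=1}^{32} A_i] ≤ Σ_i P[A_i] ≤ 32·p = 32·(3/128) = 3/4.
Numerically: 3/4 ≈ 0.75000.
Is 3/4 < 1? YES.
Since P[∪ A_i] ≤ 3/4 < 1, the complement has P[∩ A_i^c] ≥ 1 − 3/4 = 1/4 > 0, so some outcome avoids every A_i.

32·p = 3/4 ≈ 0.75000; existence CERTIFIED by the union bound.


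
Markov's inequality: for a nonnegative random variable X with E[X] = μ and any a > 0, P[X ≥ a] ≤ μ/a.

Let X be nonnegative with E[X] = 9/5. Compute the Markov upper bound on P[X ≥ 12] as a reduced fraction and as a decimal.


μ = E[X] = 9/5, a = 12.
Markov: P[X ≥ 12] ≤ μ/a = (9/5)/12 = 3/20.
Numerically: ≈ 0.15000.
(Since a = 12 > μ = 1.80000, the bound 3/20 is < 1 and informative.)

P[X ≥ 12] ≤ 3/20 ≈ 0.15000.


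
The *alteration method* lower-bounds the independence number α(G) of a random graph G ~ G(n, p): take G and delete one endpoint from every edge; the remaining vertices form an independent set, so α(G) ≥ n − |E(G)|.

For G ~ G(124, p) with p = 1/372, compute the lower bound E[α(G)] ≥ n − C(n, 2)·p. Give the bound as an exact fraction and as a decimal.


E[|E(G)|] = C(124, 2)·p = 7626 · (1/372) = 41/2.
E[α(G)] ≥ n − E[|E(G)|] = 124 − 41/2 = 207/2.
Numerically: ≈ 103.500.
(This is only a lower bound; the true E[α(G)] may be larger.)

E[α(G)] ≥ 207/2 ≈ 103.500.


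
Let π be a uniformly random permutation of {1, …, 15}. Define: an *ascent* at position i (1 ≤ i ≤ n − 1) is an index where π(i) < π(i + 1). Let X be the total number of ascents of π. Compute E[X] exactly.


Write X = Σ X_I over i = 1, …, 14, with X_I the indicator of one ascent.
There are 14 indicators.
For each fixed i, the pair (π(i), π(i+1)) is a uniformly random ordered pair of distinct values from {1, …, 15}; by symmetry P[π(i) < π(i+1)] = 1/2.
By linearity: E[X] = 14 · (1/2) = (15 − 1) · (1/2) = 7 ≈ 7.00000.

E[X] = 7 = 7.00000.


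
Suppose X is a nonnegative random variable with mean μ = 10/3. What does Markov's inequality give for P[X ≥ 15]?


μ = E[X] = 10/3, a = 15.
Markov: P[X ≥ 15] ≤ μ/a = (10/3)/15 = 2/9.
Numerically: ≈ 0.222222.
(Since a = 15 > μ = 3.333333, the bound 2/9 is < 1 and informative.)

P[X ≥ 15] ≤ 2/9 ≈ 0.222222.


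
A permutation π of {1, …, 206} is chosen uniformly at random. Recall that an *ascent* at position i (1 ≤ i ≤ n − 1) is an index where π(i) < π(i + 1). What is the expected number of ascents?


Write X = Σ X_I over i = 1, …, 205, with X_I the indicator of one ascent.
There are 205 indicators.
For each fixed i, the pair (π(i), π(i+1)) is a uniformly random ordered pair of distinct values from {1, …, 206}; by symmetry P[π(i) < π(i+1)] = 1/2.
By linearity: E[X] = 205 · (1/2) = (206 − 1) · (1/2) = 205/2 ≈ 102.500.

E[X] = 205/2 = 102.500.


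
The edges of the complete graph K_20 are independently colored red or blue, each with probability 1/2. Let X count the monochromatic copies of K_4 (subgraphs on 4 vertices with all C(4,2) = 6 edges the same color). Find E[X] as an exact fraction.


Let X = Σ_S X_S over the C(20, 4) = 4845 subsets S of size 4, where X_S = 1 if the K_4 on S is monochromatic.
For a fixed S, the K_4 on S has C(4, 2) = 6 edges. P[all 6 edges red] = (1/2)^6, and likewise for blue, so P[monochromatic] = 2·(1/2)^6 = 2^{1 − 6} = 1/32.
By linearity: E[X] = C(20, 4) · 2^{1 − 6} = 4845 · 1/32 = 4845/32.
Numerically: E[X] ≈ 151.4062.

E[X] = C(20,4)·2^(1−C(4,2)) = 4845/32 ≈ 151.4062.


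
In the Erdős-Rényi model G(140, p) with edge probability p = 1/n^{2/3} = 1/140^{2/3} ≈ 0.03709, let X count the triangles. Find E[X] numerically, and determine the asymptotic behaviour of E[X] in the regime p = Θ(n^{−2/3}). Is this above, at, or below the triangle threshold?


Number of potential triangles: C(140, 3) = 447580.
Each occurs with probability p³ ≈ (0.03709)³ ≈ 5.102041e-05.
By linearity: E[X] = C(140, 3)·p³ ≈ 447580 · 5.102041e-05 ≈ 22.8357.
Since α = 2/3 < 1, p = c/n^{2/3} ≫ 1/n is above the triangle threshold p ~ 1/n. Asymptotically E[X] ~ (c³/6)·n^{3(1−α)} = (1³/6)·n^{1} → ∞; triangles are abundant w.h.p.

E[X] ≈ 22.8357; in regime p = Θ(1/n^{2/3}) E[X] diverges (above the triangle threshold p ~ 1/n).


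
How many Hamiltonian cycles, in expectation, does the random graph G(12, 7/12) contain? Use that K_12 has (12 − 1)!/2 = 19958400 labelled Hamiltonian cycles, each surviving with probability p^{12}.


K_12 has (12 − 1)!/2 = 19958400 labelled Hamiltonian cycles.
For each such Hamiltonian cycle H, let X_H = 1 if all 12 edges of H are present in G. Then P[X_H = 1] = p^{12} = (7/12)^{12} = 13841287201/8916100448256.
Summing the indicators: E[X] = Σ_H E[X_H] = 19958400 · p^{12} = 19958400 · 13841287201/8916100448256 = 26644477861925/859963392.
Numerically: E[X] ≈ 3.1e+04.

E[X] = 19958400 · (7/12)^{12} = 26644477861925/859963392 ≈ 3.1e+04.


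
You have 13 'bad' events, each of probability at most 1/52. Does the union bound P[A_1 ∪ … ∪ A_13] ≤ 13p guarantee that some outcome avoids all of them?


Union bound: P[∪_{i=1}^{13} A_i] ≤ Σ_i P[A_i] ≤ 13·p = 13·(1/52) = 1/4.
Numerically: 1/4 ≈ 0.2500000.
Is 1/4 < 1? YES.
Since P[∪ A_i] ≤ 1/4 < 1, the complement has P[∩ A_i^c] ≥ 1 − 1/4 = 3/4 > 0, so some outcome avoids every A_i.

13·p = 1/4 ≈ 0.2500000; existence CERTIFIED by the union bound.


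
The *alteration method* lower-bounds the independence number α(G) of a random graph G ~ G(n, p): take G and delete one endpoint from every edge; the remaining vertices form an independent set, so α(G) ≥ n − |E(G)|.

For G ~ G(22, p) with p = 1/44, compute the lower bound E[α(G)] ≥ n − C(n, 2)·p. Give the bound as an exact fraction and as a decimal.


E[|E(G)|] = C(22, 2)·p = 231 · (1/44) = 21/4.
E[α(G)] ≥ n − E[|E(G)|] = 22 − 21/4 = 67/4.
Numerically: ≈ 16.750000.
(This is only a lower bound; the true E[α(G)] may be larger.)

E[α(G)] ≥ 67/4 ≈ 16.750000.


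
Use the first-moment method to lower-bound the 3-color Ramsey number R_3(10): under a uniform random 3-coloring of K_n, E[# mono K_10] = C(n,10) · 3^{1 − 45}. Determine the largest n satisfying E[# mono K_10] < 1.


We need C(n, 10) · 3^{1 − 45} < 1, i.e. C(n, 10) < 3^{45 − 1} = 984770902183611232881.
Check values of n near the boundary:
  n = 567: C(567, 10) = 873787071273467749398; 873787071273467749398 < 984770902183611232881? YES
  n = 568: C(568, 10) = 889446337783744949208; 889446337783744949208 < 984770902183611232881? YES
  n = 569: C(569, 10) = 905357721286137524328; 905357721286137524328 < 984770902183611232881? YES
  n = 570: C(570, 10) = 921524823451961408691; 921524823451961408691 < 984770902183611232881? YES
  n = 571: C(571, 10) = 937951290893172842001; 937951290893172842001 < 984770902183611232881? YES
  n = 572: C(572, 10) = 954640815642161682606; 954640815642161682606 < 984770902183611232881? YES
  n = 573: C(573, 10) = 971597135635805762226; 971597135635805762226 < 984770902183611232881? YES
  n = 574: C(574, 10) = 988824035203816502691; 988824035203816502691 < 984770902183611232881? NO
  n = 575: C(575, 10) = 1006325345561406175305; 1006325345561406175305 < 984770902183611232881? NO
  n = 576: C(576, 10) = 1024104945306307344480; 1024104945306307344480 < 984770902183611232881? NO
The largest n with C(n, 10) < 984770902183611232881 is n = 573 (where E[X] = 35985079097622435638/36472996377170786403 ≈ 0.98662). Hence R_3(10) > 573, i.e. R_3(10) ≥ 574.

Largest n = 573; hence R_3(10) > 573.


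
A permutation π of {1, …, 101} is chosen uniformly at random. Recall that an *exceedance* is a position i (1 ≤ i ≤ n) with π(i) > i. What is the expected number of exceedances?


Write X = Σ_{i=1}^{101} X_i, where X_i = 1_{π(i) > i}.
For each fixed i, π(i) is uniform over {1, …, 101} (marginal of a uniform permutation), so P[π(i) > i] = (n − i)/n. Summing: Σ_{i=1}^{101} (n − i)/n = (0 + 1 + … + 100)/101 = 101(101 − 1)/(2·101) = (101 − 1)/2.
Hence E[X] = Σ_{i=1}^{101} (101 − i)/101 = 50 ≈ 50.000.

E[X] = 50 = 50.000.


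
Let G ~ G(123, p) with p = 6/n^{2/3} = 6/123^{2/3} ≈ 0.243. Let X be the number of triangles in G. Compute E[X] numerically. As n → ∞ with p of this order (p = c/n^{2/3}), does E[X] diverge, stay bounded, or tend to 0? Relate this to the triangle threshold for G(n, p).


Number of potential triangles: C(123, 3) = 302621.
Each occurs with probability p³ ≈ (0.243)³ ≈ 1.42772e-02.
By linearity: E[X] = C(123, 3)·p³ ≈ 302621 · 1.42772e-02 ≈ 4320.585.
Since α = 2/3 < 1, p = c/n^{2/3} ≫ 1/n is above the triangle threshold p ~ 1/n. Asymptotically E[X] ~ (c³/6)·n^{3(1−α)} = (6³/6)·n^{1} → ∞; triangles are abundant w.h.p.

E[X] ≈ 4320.585; in regime p = Θ(1/n^{2/3}) E[X] diverges (above the triangle threshold p ~ 1/n).


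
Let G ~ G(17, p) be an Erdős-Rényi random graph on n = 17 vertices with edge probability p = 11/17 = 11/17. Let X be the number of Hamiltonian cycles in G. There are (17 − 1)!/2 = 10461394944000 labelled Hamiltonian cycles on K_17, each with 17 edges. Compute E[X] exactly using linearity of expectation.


K_17 has (17 − 1)!/2 = 10461394944000 labelled Hamiltonian cycles.
For each such Hamiltonian cycle H, let X_H = 1 if all 17 edges of H are present in G. Then P[X_H = 1] = p^{17} = (11/17)^{17} = 505447028499293771/827240261886336764177.
By linearity of expectation: E[X] = Σ_H E[X_H] = 10461394944000 · p^{17} = 10461394944000 · 505447028499293771/827240261886336764177 = 5287680988402335763510093824000/827240261886336764177.
Numerically: E[X] ≈ 6.39e+09.

E[X] = 10461394944000 · (11/17)^{17} = 5287680988402335763510093824000/827240261886336764177 ≈ 6.39e+09.


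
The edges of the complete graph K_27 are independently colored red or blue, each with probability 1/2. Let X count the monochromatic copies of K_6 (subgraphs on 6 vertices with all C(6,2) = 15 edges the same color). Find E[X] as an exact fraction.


Let X = Σ_S X_S over the C(27, 6) = 296010 subsets S of size 6, where X_S = 1 if the K_6 on S is monochromatic.
For a fixed S, the K_6 on S has C(6, 2) = 15 edges. P[all 15 edges red] = (1/2)^15, and likewise for blue, so P[monochromatic] = 2·(1/2)^15 = 2^{1 − 15} = 1/16384.
Summing: E[X] = C(27, 6) · 2^{1 − 15} = 296010 · 1/16384 = 148005/8192.
Numerically: E[X] ≈ 18.067017.

E[X] = C(27,6)·2^(1−C(6,2)) = 148005/8192 ≈ 18.067017.


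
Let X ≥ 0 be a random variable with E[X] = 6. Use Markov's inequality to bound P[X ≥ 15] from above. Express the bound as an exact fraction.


μ = E[X] = 6, a = 15.
Markov: P[X ≥ 15] ≤ μ/a = (6)/15 = 2/5.
Numerically: ≈ 0.400000.
(Since a = 15 > μ = 6.000000, the bound 2/5 is < 1 and informative.)

P[X ≥ 15] ≤ 2/5 ≈ 0.400000.


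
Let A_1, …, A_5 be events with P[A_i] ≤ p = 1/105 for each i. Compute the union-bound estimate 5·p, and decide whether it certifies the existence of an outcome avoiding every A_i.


Union bound: P[∪_{i=1}^{5} A_i] ≤ Σ_i P[A_i] ≤ 5·p = 5·(1/105) = 1/21.
Numerically: 1/21 ≈ 0.048.
Is 1/21 < 1? YES.
Since P[∪ A_i] ≤ 1/21 < 1, the complement has P[∩ A_i^c] ≥ 1 − 1/21 = 20/21 > 0, so some outcome avoids every A_i.

5·p = 1/21 ≈ 0.048; existence CERTIFIED by the union bound.


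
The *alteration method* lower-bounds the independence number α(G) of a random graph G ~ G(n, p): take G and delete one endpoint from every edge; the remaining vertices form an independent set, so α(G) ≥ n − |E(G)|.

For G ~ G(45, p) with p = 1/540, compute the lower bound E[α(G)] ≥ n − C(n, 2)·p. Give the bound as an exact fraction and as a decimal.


E[|E(G)|] = C(45, 2)·p = 990 · (1/540) = 11/6.
E[α(G)] ≥ n − E[|E(G)|] = 45 − 11/6 = 259/6.
Numerically: ≈ 43.1667.
(This is only a lower bound; the true E[α(G)] may be larger.)

E[α(G)] ≥ 259/6 ≈ 43.1667.


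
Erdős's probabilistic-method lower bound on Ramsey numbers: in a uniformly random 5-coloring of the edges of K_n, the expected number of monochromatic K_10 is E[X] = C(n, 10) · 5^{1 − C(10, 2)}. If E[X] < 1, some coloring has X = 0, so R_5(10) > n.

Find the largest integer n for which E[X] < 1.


We need C(n, 10) · 5^{1 − 45} < 1, i.e. C(n, 10) < 5^{45 − 1} = 5684341886080801486968994140625.
Check values of n near the boundary:
  n = 5390: C(5390, 10) = 5655833965919099070255434039753; 5655833965919099070255434039753 < 5684341886080801486968994140625? YES
  n = 5391: C(5391, 10) = 5666344714787188828795213697883; 5666344714787188828795213697883 < 5684341886080801486968994140625? YES
  n = 5392: C(5392, 10) = 5676873040158402483252283957448; 5676873040158402483252283957448 < 5684341886080801486968994140625? YES
  n = 5393: C(5393, 10) = 5687418968154238267170642278008; 5687418968154238267170642278008 < 5684341886080801486968994140625? NO
  n = 5394: C(5394, 10) = 5697982524930156243149785372878; 5697982524930156243149785372878 < 5684341886080801486968994140625? NO
The largest n with C(n, 10) < 5684341886080801486968994140625 is n = 5392 (where E[X] = 5676873040158402483252283957448/5684341886080801486968994140625 ≈ 0.9986861). Hence R_5(10) > 5392, i.e. R_5(10) ≥ 5393.

Largest n = 5392; hence R_5(10) > 5392.


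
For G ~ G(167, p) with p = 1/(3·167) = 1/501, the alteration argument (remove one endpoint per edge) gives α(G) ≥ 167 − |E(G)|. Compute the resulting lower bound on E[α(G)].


E[|E(G)|] = C(167, 2)·p = 13861 · (1/501) = 83/3.
E[α(G)] ≥ n − E[|E(G)|] = 167 − 83/3 = 418/3.
Numerically: ≈ 139.333333.
(This is only a lower bound; the true E[α(G)] may be larger.)

E[α(G)] ≥ 418/3 ≈ 139.333333.


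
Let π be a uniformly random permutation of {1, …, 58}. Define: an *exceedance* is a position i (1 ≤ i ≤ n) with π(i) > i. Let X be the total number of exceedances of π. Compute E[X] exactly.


Write X = Σ_{i=1}^{58} X_i, where X_i = 1_{π(i) > i}.
For each fixed i, π(i) is uniform over {1, …, 58} (marginal of a uniform permutation), so P[π(i) > i] = (n − i)/n. Summing: Σ_{i=1}^{58} (n − i)/n = (0 + 1 + … + 57)/58 = 58(58 − 1)/(2·58) = (58 − 1)/2.
Hence E[X] = Σ_{i=1}^{58} (58 − i)/58 = 57/2 ≈ 28.5000.

E[X] = 57/2 = 28.5000.


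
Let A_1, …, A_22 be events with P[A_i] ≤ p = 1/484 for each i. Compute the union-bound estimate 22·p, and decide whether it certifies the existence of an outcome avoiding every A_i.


Union bound: P[∪_{i=1}^{22} A_i] ≤ Σ_i P[A_i] ≤ 22·p = 22·(1/484) = 1/22.
Numerically: 1/22 ≈ 0.04545.
Is 1/22 < 1? YES.
Since P[∪ A_i] ≤ 1/22 < 1, the complement has P[∩ A_i^c] ≥ 1 − 1/22 = 21/22 > 0, so some outcome avoids every A_i.

22·p = 1/22 ≈ 0.04545; existence CERTIFIED by the union bound.
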